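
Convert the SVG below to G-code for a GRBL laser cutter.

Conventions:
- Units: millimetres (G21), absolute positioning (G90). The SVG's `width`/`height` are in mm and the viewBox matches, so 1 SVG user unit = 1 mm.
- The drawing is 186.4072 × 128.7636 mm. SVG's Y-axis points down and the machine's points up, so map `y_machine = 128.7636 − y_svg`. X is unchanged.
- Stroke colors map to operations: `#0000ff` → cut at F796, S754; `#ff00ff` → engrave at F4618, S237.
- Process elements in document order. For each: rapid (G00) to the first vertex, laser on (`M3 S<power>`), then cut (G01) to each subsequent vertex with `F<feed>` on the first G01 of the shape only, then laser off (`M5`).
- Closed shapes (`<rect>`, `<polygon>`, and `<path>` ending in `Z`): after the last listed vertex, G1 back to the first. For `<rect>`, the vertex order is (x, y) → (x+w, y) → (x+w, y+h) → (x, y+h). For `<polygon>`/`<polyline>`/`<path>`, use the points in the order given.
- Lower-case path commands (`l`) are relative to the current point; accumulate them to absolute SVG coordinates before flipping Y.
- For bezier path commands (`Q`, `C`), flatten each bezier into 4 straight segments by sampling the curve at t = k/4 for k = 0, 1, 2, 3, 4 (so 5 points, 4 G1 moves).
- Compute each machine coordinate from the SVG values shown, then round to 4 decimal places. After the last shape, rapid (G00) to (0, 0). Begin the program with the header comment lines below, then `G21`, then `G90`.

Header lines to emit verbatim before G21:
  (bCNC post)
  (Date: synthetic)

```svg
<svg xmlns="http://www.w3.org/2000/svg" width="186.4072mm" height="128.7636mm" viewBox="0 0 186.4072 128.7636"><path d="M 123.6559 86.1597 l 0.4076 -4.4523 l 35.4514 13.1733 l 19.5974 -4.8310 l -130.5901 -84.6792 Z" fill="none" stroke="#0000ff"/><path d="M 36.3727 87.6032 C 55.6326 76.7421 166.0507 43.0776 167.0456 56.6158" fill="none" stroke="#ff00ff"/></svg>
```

(bCNC post)
(Date: synthetic)
G21
G90
G00 X123.6559 Y42.6039
M3 S754
G01 X124.0635 Y47.0562 F796
G01 X159.5149 Y33.8829
G01 X179.1123 Y38.7139
G01 X48.5222 Y123.3931
G01 X123.6559 Y42.6039
M5
G00 X36.3727 Y41.1604
M3 S237
G01 X64.7757 Y52.4880 F4618
G01 X108.5585 Y65.8038
G01 X148.9167 Y74.5448
G01 X167.0456 Y72.1478
M5
G00 X0.0000 Y0.0000

Since the viewBox matches the mm dimensions, user units are millimetres directly. The only transform is the Y-flip y_m = 128.7636 − y_svg.

Shape 1 is a closed polygon drawn with `<path>`. Its stroke #0000ff means cut at S754, F796. After flipping Y the toolpath is (123.6559,42.6039) → (124.0635,47.0562) → (159.5149,33.8829) → (179.1123,38.7139) → (48.5222,123.3931) → (123.6559,42.6039), returning to the start.

Shape 2 is a cubic bezier drawn with `<path>`. Its stroke #ff00ff means engrave at S237, F4618. After flipping Y the toolpath is (36.3727,41.1604) → (64.7757,52.4880) → (108.5585,65.8038) → (148.9167,74.5448) → (167.0456,72.1478).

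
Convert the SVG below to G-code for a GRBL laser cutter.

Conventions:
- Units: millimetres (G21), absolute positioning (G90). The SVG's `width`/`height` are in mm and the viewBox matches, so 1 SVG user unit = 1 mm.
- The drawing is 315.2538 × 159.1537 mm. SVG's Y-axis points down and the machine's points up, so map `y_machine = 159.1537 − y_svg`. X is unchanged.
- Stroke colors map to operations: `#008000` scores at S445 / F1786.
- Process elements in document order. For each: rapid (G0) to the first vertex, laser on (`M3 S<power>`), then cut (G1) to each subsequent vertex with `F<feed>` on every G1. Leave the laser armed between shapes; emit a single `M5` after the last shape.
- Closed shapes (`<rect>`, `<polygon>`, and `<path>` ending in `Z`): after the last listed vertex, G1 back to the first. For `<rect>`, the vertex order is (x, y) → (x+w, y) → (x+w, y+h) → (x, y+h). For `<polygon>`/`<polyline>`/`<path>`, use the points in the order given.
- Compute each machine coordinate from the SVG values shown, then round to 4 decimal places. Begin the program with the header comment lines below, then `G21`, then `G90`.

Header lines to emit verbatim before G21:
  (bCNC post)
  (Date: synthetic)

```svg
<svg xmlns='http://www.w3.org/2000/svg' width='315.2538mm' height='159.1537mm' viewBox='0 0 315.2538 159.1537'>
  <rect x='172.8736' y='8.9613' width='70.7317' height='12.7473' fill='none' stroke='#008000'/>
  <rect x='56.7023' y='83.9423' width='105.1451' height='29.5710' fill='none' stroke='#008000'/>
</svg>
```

viewBox `0 0 315.2538 159.1537` with mm width/height → 1 unit = 1 mm. Flip: y_m = 159.1537 − y_svg.

**Shape 1** — `<rect>` rectangle, stroke `#008000` → score (S445, F1786). Machine vertices: (172.8736,150.1924) → (243.6053,150.1924) → (243.6053,137.4451) → (172.8736,137.4451) → (172.8736,150.1924). Closed: final G1 returns to the first vertex.

**Shape 2** — `<rect>` rectangle, stroke `#008000` → score (S445, F1786). Machine vertices: (56.7023,75.2114) → (161.8474,75.2114) → (161.8474,45.6404) → (56.7023,45.6404) → (56.7023,75.2114). Closed: final G1 returns to the first vertex.

(bCNC post)
(Date: synthetic)
G21
G90
G0 X172.8736 Y150.1924
M3 S445
G1 X243.6053 Y150.1924 F1786
G1 X243.6053 Y137.4451 F1786
G1 X172.8736 Y137.4451 F1786
G1 X172.8736 Y150.1924 F1786
G0 X56.7023 Y75.2114
M3 S445
G1 X161.8474 Y75.2114 F1786
G1 X161.8474 Y45.6404 F1786
G1 X56.7023 Y45.6404 F1786
G1 X56.7023 Y75.2114 F1786
M5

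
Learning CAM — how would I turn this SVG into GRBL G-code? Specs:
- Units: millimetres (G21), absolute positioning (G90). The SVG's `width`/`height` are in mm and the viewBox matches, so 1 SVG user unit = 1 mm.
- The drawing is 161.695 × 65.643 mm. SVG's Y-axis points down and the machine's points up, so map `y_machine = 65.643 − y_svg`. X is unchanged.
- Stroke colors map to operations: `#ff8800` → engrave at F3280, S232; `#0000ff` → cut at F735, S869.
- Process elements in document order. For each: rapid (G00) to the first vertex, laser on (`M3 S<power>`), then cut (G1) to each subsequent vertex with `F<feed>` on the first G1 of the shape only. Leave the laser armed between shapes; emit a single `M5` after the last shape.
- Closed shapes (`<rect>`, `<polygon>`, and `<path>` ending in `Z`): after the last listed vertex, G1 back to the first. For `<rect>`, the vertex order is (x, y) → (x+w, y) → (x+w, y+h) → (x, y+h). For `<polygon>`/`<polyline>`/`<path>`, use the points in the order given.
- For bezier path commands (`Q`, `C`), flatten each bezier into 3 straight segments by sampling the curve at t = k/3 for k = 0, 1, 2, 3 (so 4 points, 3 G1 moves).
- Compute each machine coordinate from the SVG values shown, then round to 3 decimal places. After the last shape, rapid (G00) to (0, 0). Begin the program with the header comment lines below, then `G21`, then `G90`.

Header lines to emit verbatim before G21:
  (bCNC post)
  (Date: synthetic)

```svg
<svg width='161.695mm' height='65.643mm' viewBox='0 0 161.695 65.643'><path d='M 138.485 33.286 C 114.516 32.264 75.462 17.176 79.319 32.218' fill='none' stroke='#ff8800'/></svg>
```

(bCNC post)
(Date: synthetic)
G21
G90
G00 X138.485 Y32.357
M3 S232
G1 X111.636 Y36.431 F3280
G1 X87.618 Y40.061
G1 X79.319 Y33.425
M5
G00 X0.000 Y0.000

1 u = 1 mm; y_m = 65.643 − y.

[1] `<path>` cubic bezier, #ff8800→engrave S232 F3280: (138.485,32.357) → (111.636,36.431) → (87.618,40.061) → (79.319,33.425)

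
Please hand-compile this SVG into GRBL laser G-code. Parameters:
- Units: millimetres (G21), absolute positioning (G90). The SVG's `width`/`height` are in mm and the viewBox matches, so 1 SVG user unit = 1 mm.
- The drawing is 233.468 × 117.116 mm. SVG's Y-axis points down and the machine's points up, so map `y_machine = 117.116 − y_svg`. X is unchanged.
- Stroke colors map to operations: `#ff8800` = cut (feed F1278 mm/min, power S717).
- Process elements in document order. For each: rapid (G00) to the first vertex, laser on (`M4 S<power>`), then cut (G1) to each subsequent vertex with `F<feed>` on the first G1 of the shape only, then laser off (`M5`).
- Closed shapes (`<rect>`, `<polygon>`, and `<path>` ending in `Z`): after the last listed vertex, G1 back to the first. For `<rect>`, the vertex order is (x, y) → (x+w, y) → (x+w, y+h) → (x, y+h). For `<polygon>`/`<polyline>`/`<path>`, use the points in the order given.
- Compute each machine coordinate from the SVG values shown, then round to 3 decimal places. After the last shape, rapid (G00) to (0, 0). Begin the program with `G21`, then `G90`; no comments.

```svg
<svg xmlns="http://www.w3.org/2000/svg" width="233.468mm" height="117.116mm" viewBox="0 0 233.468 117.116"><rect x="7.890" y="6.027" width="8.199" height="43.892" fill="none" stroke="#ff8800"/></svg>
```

Since the viewBox matches the mm dimensions, user units are millimetres directly. The only transform is the Y-flip y_m = 117.116 − y_svg.

Shape 1 is a rectangle drawn with `<rect>`. Its stroke #ff8800 means cut at S717, F1278. After flipping Y the toolpath is (7.890,111.089) → (16.089,111.089) → (16.089,67.197) → (7.890,67.197) → (7.890,111.089), returning to the start.

G21
G90
G00 X7.890 Y111.089
M4 S717
G1 X16.089 Y111.089 F1278
G1 X16.089 Y67.197
G1 X7.890 Y67.197
G1 X7.890 Y111.089
M5
G00 X0.000 Y0.000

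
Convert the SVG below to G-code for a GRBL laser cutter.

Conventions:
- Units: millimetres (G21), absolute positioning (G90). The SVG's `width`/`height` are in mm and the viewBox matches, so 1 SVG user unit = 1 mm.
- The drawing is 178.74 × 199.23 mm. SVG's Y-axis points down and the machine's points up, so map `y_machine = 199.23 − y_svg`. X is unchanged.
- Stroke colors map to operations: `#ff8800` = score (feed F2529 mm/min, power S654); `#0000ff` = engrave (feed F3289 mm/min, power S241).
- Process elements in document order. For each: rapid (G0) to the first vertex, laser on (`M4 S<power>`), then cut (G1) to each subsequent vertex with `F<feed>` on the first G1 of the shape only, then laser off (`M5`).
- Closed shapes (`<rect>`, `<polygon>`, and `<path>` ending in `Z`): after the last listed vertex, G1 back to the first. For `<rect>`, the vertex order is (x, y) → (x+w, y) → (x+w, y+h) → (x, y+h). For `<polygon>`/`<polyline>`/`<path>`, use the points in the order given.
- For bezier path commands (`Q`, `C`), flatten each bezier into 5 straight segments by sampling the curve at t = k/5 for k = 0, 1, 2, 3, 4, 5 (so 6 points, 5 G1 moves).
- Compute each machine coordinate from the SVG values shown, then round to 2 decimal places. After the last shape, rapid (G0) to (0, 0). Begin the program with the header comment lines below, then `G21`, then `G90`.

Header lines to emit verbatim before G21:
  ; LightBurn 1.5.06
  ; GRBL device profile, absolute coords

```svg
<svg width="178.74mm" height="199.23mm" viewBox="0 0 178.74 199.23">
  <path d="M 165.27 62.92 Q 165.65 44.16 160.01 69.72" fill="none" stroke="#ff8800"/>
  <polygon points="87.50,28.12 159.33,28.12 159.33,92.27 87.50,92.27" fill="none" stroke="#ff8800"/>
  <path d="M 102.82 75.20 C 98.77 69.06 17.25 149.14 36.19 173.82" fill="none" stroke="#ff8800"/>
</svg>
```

1 u = 1 mm; y_m = 199.23 − y.

[1] `<path>` quadratic bezier, #ff8800→score S654 F2529: (165.27,136.31) → (165.18,142.04) → (164.61,144.23) → (163.56,142.87) → (162.03,137.96) → (160.01,129.51)

[2] `<polygon>` rectangle, #ff8800→score S654 F2529: (87.50,171.11) → (159.33,171.11) → (159.33,106.96) → (87.50,106.96) → (87.50,171.11) (closed)

[3] `<path>` cubic bezier, #ff8800→score S654 F2529: (102.82,124.03) → (92.52,118.50) → (72.16,99.08) → (50.30,72.55) → (35.46,45.73) → (36.19,25.41)

; LightBurn 1.5.06
; GRBL device profile, absolute coords
G21
G90
G0 X165.27 Y136.31
M4 S654
G1 X165.18 Y142.04 F2529
G1 X164.61 Y144.23
G1 X163.56 Y142.87
G1 X162.03 Y137.96
G1 X160.01 Y129.51
M5
G0 X87.50 Y171.11
M4 S654
G1 X159.33 Y171.11 F2529
G1 X159.33 Y106.96
G1 X87.50 Y106.96
G1 X87.50 Y171.11
M5
G0 X102.82 Y124.03
M4 S654
G1 X92.52 Y118.50 F2529
G1 X72.16 Y99.08
G1 X50.30 Y72.55
G1 X35.46 Y45.73
G1 X36.19 Y25.41
M5
G0 X0.00 Y0.00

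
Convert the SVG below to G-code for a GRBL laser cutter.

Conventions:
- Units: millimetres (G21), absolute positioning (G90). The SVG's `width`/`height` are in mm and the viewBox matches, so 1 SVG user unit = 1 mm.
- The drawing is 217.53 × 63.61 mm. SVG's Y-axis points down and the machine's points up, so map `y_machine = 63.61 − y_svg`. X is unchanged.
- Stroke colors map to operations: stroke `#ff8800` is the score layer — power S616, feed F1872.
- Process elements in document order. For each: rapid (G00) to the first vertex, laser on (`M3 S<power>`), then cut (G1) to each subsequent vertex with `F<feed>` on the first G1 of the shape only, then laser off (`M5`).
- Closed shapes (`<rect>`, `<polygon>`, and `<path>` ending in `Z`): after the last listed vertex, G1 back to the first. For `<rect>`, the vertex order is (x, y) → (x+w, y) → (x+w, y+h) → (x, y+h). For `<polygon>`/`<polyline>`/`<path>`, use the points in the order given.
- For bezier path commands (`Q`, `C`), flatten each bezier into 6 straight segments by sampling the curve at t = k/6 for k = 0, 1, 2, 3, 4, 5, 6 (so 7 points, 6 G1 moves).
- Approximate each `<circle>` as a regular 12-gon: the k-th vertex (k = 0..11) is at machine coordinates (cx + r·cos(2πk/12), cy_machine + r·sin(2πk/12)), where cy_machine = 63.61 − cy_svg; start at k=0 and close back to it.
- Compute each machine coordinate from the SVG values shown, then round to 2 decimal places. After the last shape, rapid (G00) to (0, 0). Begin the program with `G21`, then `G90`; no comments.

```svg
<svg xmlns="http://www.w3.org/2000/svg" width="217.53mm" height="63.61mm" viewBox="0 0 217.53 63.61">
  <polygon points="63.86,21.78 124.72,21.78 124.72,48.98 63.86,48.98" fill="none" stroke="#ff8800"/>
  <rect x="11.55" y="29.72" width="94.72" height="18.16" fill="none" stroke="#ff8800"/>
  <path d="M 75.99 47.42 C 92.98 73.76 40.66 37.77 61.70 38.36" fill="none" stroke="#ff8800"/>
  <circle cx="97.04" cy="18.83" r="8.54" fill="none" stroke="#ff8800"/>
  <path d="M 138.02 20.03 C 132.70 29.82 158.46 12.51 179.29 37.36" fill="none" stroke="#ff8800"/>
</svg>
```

G21
G90
G00 X63.86 Y41.83
M3 S616
G1 X124.72 Y41.83 F1872
G1 X124.72 Y14.63
G1 X63.86 Y14.63
G1 X63.86 Y41.83
M5
G00 X11.55 Y33.89
M3 S616
G1 X106.27 Y33.89 F1872
G1 X106.27 Y15.73
G1 X11.55 Y15.73
G1 X11.55 Y33.89
M5
G00 X75.99 Y16.19
M3 S616
G1 X79.37 Y7.76 F1872
G1 X75.16 Y6.96
G1 X67.33 Y11.06
G1 X59.83 Y17.31
G1 X56.63 Y22.95
G1 X61.70 Y25.25
M5
G00 X105.58 Y44.78
M3 S616
G1 X104.44 Y49.05 F1872
G1 X101.31 Y52.18
G1 X97.04 Y53.32
G1 X92.77 Y52.18
G1 X89.64 Y49.05
G1 X88.50 Y44.78
G1 X89.64 Y40.51
G1 X92.77 Y37.38
G1 X97.04 Y36.24
G1 X101.31 Y37.38
G1 X104.44 Y40.51
G1 X105.58 Y44.78
M5
G00 X138.02 Y43.58
M3 S616
G1 X137.78 Y40.62 F1872
G1 X141.73 Y40.26
G1 X148.85 Y40.56
G1 X158.15 Y39.61
G1 X168.63 Y35.48
G1 X179.29 Y26.25
M5
G00 X0.00 Y0.00

1 u = 1 mm; y_m = 63.61 − y.

[1] `<polygon>` rectangle, #ff8800→score S616 F1872: (63.86,41.83) → (124.72,41.83) → (124.72,14.63) → (63.86,14.63) → (63.86,41.83) (closed)

[2] `<rect>` rectangle, #ff8800→score S616 F1872: (11.55,33.89) → (106.27,33.89) → (106.27,15.73) → (11.55,15.73) → (11.55,33.89) (closed)

[3] `<path>` cubic bezier, #ff8800→score S616 F1872: (75.99,16.19) → (79.37,7.76) → (75.16,6.96) → (67.33,11.06) → (59.83,17.31) → (56.63,22.95) → (61.70,25.25)

[4] `<circle>` circle, #ff8800→score S616 F1872: (105.58,44.78) → (104.44,49.05) → (101.31,52.18) → (97.04,53.32) → (92.77,52.18) → (89.64,49.05) → (88.50,44.78) → (89.64,40.51) → (92.77,37.38) → (97.04,36.24) → (101.31,37.38) → (104.44,40.51) → (105.58,44.78) (closed)

[5] `<path>` cubic bezier, #ff8800→score S616 F1872: (138.02,43.58) → (137.78,40.62) → (141.73,40.26) → (148.85,40.56) → (158.15,39.61) → (168.63,35.48) → (179.29,26.25)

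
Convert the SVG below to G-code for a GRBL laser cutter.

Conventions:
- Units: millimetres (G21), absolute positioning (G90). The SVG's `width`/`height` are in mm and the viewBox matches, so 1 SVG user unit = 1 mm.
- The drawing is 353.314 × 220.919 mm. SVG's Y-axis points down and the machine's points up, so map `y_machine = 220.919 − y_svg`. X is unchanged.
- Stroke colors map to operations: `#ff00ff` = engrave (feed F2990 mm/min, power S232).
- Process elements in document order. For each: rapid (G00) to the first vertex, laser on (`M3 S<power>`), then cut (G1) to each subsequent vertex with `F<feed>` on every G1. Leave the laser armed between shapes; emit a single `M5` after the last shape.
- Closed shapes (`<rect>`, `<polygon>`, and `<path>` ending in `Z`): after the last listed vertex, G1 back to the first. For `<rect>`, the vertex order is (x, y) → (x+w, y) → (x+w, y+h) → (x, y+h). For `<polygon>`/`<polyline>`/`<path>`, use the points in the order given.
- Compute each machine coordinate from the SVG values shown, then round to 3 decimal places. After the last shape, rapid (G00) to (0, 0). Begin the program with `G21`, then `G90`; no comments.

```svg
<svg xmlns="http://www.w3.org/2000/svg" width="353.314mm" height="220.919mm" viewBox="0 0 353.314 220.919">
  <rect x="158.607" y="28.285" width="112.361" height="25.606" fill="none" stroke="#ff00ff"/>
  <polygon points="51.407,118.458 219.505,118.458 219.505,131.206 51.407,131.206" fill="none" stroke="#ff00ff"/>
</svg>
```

G21
G90
G00 X158.607 Y192.634
M3 S232
G1 X270.968 Y192.634 F2990
G1 X270.968 Y167.028 F2990
G1 X158.607 Y167.028 F2990
G1 X158.607 Y192.634 F2990
G00 X51.407 Y102.461
M3 S232
G1 X219.505 Y102.461 F2990
G1 X219.505 Y89.713 F2990
G1 X51.407 Y89.713 F2990
G1 X51.407 Y102.461 F2990
M5
G00 X0.000 Y0.000

1 u = 1 mm; y_m = 220.919 − y.

[1] `<rect>` rectangle, #ff00ff→engrave S232 F2990: (158.607,192.634) → (270.968,192.634) → (270.968,167.028) → (158.607,167.028) → (158.607,192.634) (closed)

[2] `<polygon>` rectangle, #ff00ff→engrave S232 F2990: (51.407,102.461) → (219.505,102.461) → (219.505,89.713) → (51.407,89.713) → (51.407,102.461) (closed)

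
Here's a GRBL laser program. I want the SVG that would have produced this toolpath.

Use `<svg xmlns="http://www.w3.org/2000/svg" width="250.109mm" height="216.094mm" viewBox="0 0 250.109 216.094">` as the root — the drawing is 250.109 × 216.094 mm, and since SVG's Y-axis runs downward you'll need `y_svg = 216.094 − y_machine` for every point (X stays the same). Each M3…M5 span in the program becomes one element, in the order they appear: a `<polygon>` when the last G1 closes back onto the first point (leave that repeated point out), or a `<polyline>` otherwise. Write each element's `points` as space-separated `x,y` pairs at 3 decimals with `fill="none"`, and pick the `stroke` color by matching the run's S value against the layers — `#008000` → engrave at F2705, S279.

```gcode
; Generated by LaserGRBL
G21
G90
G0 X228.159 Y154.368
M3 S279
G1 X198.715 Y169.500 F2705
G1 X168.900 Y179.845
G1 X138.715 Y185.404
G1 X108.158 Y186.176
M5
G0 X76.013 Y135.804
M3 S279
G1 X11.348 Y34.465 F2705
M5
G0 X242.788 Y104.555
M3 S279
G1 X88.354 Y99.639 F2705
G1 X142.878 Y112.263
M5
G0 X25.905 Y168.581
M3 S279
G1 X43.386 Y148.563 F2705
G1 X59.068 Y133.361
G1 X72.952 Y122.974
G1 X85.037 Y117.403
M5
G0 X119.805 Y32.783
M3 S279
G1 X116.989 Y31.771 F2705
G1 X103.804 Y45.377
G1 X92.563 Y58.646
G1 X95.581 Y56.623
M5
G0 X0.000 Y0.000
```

<svg xmlns="http://www.w3.org/2000/svg" width="250.109mm" height="216.094mm" viewBox="0 0 250.109 216.094">
  <polyline points="228.159,61.726 198.715,46.594 168.900,36.249 138.715,30.690 108.158,29.918" fill="none" stroke="#008000"/>
  <polyline points="76.013,80.290 11.348,181.629" fill="none" stroke="#008000"/>
  <polyline points="242.788,111.539 88.354,116.455 142.878,103.831" fill="none" stroke="#008000"/>
  <polyline points="25.905,47.513 43.386,67.531 59.068,82.733 72.952,93.120 85.037,98.691" fill="none" stroke="#008000"/>
  <polyline points="119.805,183.311 116.989,184.323 103.804,170.717 92.563,157.448 95.581,159.471" fill="none" stroke="#008000"/>
</svg>

Machine Y-up, SVG Y-down with viewBox height 216.094, so y_svg = 216.094 − y_machine; X carries over. Every run uses S279, so all elements get stroke `#008000` (engrave).

Run 1: The run is open, so emit a `<polyline>` with points (Y-flipped): 228.159,61.726 198.715,46.594 168.900,36.249 138.715,30.690 108.158,29.918.

Run 2: The run is open, so emit a `<polyline>` with points (Y-flipped): 76.013,80.290 11.348,181.629.

Run 3: The run is open, so emit a `<polyline>` with points (Y-flipped): 242.788,111.539 88.354,116.455 142.878,103.831.

Run 4: The run is open, so emit a `<polyline>` with points (Y-flipped): 25.905,47.513 43.386,67.531 59.068,82.733 72.952,93.120 85.037,98.691.

Run 5: The run is open, so emit a `<polyline>` with points (Y-flipped): 119.805,183.311 116.989,184.323 103.804,170.717 92.563,157.448 95.581,159.471.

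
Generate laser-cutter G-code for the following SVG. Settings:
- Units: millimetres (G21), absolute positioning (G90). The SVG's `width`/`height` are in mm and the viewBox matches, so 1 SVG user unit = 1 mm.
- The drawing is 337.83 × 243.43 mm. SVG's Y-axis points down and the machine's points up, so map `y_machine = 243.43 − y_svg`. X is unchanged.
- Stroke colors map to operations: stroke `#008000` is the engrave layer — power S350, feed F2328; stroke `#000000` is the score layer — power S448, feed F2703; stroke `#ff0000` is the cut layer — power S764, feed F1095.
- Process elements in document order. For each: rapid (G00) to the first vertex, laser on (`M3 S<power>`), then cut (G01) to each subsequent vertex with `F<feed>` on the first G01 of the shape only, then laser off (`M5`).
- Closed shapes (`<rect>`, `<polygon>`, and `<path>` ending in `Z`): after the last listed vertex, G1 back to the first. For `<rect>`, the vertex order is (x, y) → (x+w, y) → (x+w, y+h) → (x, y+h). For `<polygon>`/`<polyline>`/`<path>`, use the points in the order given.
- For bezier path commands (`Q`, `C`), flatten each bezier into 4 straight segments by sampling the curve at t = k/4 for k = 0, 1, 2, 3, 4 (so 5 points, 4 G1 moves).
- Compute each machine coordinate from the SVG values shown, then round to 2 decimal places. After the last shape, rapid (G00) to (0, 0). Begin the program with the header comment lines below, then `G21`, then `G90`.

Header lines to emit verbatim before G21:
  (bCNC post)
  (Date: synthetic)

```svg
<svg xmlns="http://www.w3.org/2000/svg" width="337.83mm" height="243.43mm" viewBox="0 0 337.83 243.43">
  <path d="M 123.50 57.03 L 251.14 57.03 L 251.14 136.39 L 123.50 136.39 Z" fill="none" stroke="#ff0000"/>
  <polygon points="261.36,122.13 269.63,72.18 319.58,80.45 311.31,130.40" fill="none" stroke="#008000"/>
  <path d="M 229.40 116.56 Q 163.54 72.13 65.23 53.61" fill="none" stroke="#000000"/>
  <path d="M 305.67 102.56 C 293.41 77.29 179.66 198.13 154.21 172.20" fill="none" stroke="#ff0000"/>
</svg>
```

(bCNC post)
(Date: synthetic)
G21
G90
G00 X123.50 Y186.40
M3 S764
G01 X251.14 Y186.40 F1095
G01 X251.14 Y107.04
G01 X123.50 Y107.04
G01 X123.50 Y186.40
M5
G00 X261.36 Y121.30
M3 S350
G01 X269.63 Y171.25 F2328
G01 X319.58 Y162.98
G01 X311.31 Y113.03
G01 X261.36 Y121.30
M5
G00 X229.40 Y126.87
M3 S448
G01 X194.44 Y147.47 F2703
G01 X155.43 Y164.82
G01 X112.36 Y178.94
G01 X65.23 Y189.82
M5
G00 X305.67 Y140.87
M3 S764
G01 X280.41 Y137.00 F1095
G01 X234.89 Y105.80
G01 X186.89 Y74.73
G01 X154.21 Y71.23
M5
G00 X0.00 Y0.00

1 u = 1 mm; y_m = 243.43 − y.

[1] `<path>` rectangle, #ff0000→cut S764 F1095: (123.50,186.40) → (251.14,186.40) → (251.14,107.04) → (123.50,107.04) → (123.50,186.40) (closed)

[2] `<polygon>` regular polygon, #008000→engrave S350 F2328: (261.36,121.30) → (269.63,171.25) → (319.58,162.98) → (311.31,113.03) → (261.36,121.30) (closed)

[3] `<path>` quadratic bezier, #000000→score S448 F2703: (229.40,126.87) → (194.44,147.47) → (155.43,164.82) → (112.36,178.94) → (65.23,189.82)

[4] `<path>` cubic bezier, #ff0000→cut S764 F1095: (305.67,140.87) → (280.41,137.00) → (234.89,105.80) → (186.89,74.73) → (154.21,71.23)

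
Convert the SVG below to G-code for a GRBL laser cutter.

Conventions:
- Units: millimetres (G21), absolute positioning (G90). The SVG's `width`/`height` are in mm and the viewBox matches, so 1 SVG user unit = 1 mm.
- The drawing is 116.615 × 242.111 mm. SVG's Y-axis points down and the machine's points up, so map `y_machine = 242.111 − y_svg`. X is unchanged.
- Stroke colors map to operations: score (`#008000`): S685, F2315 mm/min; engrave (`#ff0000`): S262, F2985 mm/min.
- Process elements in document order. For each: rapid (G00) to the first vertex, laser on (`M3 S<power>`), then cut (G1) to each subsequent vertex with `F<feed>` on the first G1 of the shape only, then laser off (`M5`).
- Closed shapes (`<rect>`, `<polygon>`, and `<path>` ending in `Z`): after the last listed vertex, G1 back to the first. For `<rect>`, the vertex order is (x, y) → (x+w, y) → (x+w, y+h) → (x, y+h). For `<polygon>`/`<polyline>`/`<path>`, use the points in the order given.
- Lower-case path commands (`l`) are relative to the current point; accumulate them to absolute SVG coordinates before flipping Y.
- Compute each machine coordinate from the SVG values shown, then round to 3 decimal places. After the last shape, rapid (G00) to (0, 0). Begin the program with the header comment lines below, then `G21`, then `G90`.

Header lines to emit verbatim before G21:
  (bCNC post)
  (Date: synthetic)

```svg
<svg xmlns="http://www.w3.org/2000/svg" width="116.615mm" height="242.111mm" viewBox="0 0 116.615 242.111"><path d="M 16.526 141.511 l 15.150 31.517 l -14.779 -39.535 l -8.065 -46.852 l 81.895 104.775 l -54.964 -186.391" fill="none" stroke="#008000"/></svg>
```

Since the viewBox matches the mm dimensions, user units are millimetres directly. The only transform is the Y-flip y_m = 242.111 − y_svg.

Shape 1 is a open polyline drawn with `<path>`. Its stroke #008000 means score at S685, F2315. After flipping Y the toolpath is (16.526,100.600) → (31.676,69.083) → (16.897,108.618) → (8.832,155.470) → (90.727,50.695) → (35.763,237.086).

(bCNC post)
(Date: synthetic)
G21
G90
G00 X16.526 Y100.600
M3 S685
G1 X31.676 Y69.083 F2315
G1 X16.897 Y108.618
G1 X8.832 Y155.470
G1 X90.727 Y50.695
G1 X35.763 Y237.086
M5
G00 X0.000 Y0.000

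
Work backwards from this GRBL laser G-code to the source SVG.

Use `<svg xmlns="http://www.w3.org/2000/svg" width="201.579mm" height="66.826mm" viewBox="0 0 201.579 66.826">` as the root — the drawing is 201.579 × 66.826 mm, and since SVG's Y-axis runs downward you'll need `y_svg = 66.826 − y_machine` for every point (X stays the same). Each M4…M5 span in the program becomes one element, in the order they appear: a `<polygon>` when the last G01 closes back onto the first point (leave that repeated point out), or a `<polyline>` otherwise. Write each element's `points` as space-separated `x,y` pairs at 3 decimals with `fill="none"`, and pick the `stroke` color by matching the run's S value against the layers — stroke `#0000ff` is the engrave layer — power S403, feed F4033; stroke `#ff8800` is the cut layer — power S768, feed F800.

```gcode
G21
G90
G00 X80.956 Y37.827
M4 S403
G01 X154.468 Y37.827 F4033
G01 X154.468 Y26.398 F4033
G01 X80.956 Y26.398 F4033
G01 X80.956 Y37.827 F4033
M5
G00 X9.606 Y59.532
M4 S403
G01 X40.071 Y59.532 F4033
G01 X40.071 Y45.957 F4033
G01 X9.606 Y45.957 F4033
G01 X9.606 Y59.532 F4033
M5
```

Machine Y-up, SVG Y-down with viewBox height 66.826, so y_svg = 66.826 − y_machine; X carries over. Every run uses S403, so all elements get stroke `#0000ff` (engrave).

Run 1: The run returns to its start, so emit a `<polygon>` with points (Y-flipped): 80.956,28.999 154.468,28.999 154.468,40.428 80.956,40.428.

Run 2: The run returns to its start, so emit a `<polygon>` with points (Y-flipped): 9.606,7.294 40.071,7.294 40.071,20.869 9.606,20.869.

<svg xmlns="http://www.w3.org/2000/svg" width="201.579mm" height="66.826mm" viewBox="0 0 201.579 66.826">
  <polygon points="80.956,28.999 154.468,28.999 154.468,40.428 80.956,40.428" fill="none" stroke="#0000ff"/>
  <polygon points="9.606,7.294 40.071,7.294 40.071,20.869 9.606,20.869" fill="none" stroke="#0000ff"/>
</svg>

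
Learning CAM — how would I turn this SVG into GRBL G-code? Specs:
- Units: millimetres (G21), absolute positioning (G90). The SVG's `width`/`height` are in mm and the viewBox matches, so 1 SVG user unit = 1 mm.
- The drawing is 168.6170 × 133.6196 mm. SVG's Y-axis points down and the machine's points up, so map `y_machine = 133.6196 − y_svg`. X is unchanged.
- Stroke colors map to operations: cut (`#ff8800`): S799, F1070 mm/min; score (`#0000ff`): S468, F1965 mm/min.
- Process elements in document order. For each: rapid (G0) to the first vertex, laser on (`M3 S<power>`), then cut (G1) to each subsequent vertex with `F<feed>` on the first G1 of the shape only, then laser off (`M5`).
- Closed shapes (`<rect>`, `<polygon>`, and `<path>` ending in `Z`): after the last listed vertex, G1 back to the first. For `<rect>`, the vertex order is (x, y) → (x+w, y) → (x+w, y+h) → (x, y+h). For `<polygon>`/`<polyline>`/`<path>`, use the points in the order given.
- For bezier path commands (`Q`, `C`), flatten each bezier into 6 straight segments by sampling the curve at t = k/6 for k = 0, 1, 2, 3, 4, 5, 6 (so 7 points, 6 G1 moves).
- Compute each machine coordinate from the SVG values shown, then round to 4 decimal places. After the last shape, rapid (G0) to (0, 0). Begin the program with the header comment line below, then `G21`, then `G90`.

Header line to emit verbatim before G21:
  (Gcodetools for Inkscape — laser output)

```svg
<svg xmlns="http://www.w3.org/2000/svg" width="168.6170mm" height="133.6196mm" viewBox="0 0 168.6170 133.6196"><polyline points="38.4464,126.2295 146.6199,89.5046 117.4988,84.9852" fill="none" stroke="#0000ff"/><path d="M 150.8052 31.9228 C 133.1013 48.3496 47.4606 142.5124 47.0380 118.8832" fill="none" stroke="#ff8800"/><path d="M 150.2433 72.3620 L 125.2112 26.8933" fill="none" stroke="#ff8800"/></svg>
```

(Gcodetools for Inkscape — laser output)
G21
G90
G0 X38.4464 Y7.3901
M3 S468
G1 X146.6199 Y44.1150 F1965
G1 X117.4988 Y48.6344
M5
G0 X150.8052 Y101.6968
M3 S799
G1 X137.0009 Y87.9106 F1070
G1 X116.1281 Y66.5998
G1 X92.4411 Y43.1956
G1 X70.1942 Y23.1294
G1 X53.6418 Y11.8326
G1 X47.0380 Y14.7364
M5
G0 X150.2433 Y61.2576
M3 S799
G1 X125.2112 Y106.7263 F1070
M5
G0 X0.0000 Y0.0000

Since the viewBox matches the mm dimensions, user units are millimetres directly. The only transform is the Y-flip y_m = 133.6196 − y_svg.

Shape 1 is a open polyline drawn with `<polyline>`. Its stroke #0000ff means score at S468, F1965. After flipping Y the toolpath is (38.4464,7.3901) → (146.6199,44.1150) → (117.4988,48.6344).

Shape 2 is a cubic bezier drawn with `<path>`. Its stroke #ff8800 means cut at S799, F1070. After flipping Y the toolpath is (150.8052,101.6968) → (137.0009,87.9106) → (116.1281,66.5998) → (92.4411,43.1956) → (70.1942,23.1294) → (53.6418,11.8326) → (47.0380,14.7364).

Shape 3 is a line segment drawn with `<path>`. Its stroke #ff8800 means cut at S799, F1070. After flipping Y the toolpath is (150.2433,61.2576) → (125.2112,106.7263).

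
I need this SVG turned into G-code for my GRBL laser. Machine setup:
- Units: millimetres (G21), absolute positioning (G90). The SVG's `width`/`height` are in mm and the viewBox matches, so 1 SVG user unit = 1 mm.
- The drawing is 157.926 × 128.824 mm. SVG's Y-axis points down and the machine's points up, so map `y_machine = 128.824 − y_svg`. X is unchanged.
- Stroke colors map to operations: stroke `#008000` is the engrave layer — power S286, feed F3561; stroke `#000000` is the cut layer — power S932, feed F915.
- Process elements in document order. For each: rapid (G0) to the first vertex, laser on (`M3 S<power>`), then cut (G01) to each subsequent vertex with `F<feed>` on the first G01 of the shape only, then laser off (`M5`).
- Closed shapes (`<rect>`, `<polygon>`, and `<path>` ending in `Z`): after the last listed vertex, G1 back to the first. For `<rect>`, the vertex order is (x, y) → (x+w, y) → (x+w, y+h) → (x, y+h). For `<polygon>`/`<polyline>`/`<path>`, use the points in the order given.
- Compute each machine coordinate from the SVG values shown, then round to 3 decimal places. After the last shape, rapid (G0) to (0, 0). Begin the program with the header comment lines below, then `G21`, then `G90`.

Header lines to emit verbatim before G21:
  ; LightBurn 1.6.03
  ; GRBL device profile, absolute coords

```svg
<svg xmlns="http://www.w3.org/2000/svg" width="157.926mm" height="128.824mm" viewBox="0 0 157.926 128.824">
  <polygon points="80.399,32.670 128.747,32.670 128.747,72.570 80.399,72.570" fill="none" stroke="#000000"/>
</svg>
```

; LightBurn 1.6.03
; GRBL device profile, absolute coords
G21
G90
G0 X80.399 Y96.154
M3 S932
G01 X128.747 Y96.154 F915
G01 X128.747 Y56.254
G01 X80.399 Y56.254
G01 X80.399 Y96.154
M5
G0 X0.000 Y0.000

viewBox `0 0 157.926 128.824` with mm width/height → 1 unit = 1 mm. Flip: y_m = 128.824 − y_svg.

**Shape 1** — `<polygon>` rectangle, stroke `#000000` → cut (S932, F915). Machine vertices: (80.399,96.154) → (128.747,96.154) → (128.747,56.254) → (80.399,56.254) → (80.399,96.154). Closed: final G1 returns to the first vertex.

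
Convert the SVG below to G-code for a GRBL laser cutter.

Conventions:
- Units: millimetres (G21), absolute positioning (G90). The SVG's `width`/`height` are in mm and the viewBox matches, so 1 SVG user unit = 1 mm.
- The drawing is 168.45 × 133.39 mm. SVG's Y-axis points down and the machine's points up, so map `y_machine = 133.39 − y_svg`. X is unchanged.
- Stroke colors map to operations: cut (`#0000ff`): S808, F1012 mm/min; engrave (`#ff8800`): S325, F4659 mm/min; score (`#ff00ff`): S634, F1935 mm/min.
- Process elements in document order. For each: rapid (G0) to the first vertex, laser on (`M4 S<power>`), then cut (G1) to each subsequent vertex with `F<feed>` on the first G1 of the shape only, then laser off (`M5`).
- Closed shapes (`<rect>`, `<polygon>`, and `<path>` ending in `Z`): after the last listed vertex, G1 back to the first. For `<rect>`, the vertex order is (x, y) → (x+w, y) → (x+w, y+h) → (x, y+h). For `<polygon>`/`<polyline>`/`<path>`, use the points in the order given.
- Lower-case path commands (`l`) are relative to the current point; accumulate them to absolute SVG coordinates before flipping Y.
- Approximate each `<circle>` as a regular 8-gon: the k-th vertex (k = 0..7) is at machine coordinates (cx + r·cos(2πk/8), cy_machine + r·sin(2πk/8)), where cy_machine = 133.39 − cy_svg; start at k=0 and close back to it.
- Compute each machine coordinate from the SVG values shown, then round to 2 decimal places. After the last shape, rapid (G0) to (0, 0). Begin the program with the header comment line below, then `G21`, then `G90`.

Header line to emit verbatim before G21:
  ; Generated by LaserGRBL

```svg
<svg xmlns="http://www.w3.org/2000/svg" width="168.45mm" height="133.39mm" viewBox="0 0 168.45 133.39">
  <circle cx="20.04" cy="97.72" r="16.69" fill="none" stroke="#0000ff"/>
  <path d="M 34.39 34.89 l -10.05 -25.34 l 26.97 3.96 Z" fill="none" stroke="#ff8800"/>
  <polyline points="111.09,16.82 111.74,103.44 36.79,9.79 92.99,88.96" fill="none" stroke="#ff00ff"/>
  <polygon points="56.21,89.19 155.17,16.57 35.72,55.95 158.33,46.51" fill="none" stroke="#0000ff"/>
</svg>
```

; Generated by LaserGRBL
G21
G90
G0 X36.73 Y35.67
M4 S808
G1 X31.84 Y47.47 F1012
G1 X20.04 Y52.36
G1 X8.24 Y47.47
G1 X3.35 Y35.67
G1 X8.24 Y23.87
G1 X20.04 Y18.98
G1 X31.84 Y23.87
G1 X36.73 Y35.67
M5
G0 X34.39 Y98.50
M4 S325
G1 X24.34 Y123.84 F4659
G1 X51.31 Y119.88
G1 X34.39 Y98.50
M5
G0 X111.09 Y116.57
M4 S634
G1 X111.74 Y29.95 F1935
G1 X36.79 Y123.60
G1 X92.99 Y44.43
M5
G0 X56.21 Y44.20
M4 S808
G1 X155.17 Y116.82 F1012
G1 X35.72 Y77.44
G1 X158.33 Y86.88
G1 X56.21 Y44.20
M5
G0 X0.00 Y0.00

viewBox `0 0 168.45 133.39` with mm width/height → 1 unit = 1 mm. Flip: y_m = 133.39 − y_svg.

**Shape 1** — `<circle>` circle, stroke `#0000ff` → cut (S808, F1012). Machine vertices: (36.73,35.67) → (31.84,47.47) → (20.04,52.36) → (8.24,47.47) → (3.35,35.67) → (8.24,23.87) → (20.04,18.98) → (31.84,23.87) → (36.73,35.67). Closed: final G1 returns to the first vertex.

**Shape 2** — `<path>` regular polygon, stroke `#ff8800` → engrave (S325, F4659). Machine vertices: (34.39,98.50) → (24.34,123.84) → (51.31,119.88) → (34.39,98.50). Closed: final G1 returns to the first vertex.

**Shape 3** — `<polyline>` open polyline, stroke `#ff00ff` → score (S634, F1935). Machine vertices: (111.09,116.57) → (111.74,29.95) → (36.79,123.60) → (92.99,44.43). Open path.

**Shape 4** — `<polygon>` closed polygon, stroke `#0000ff` → cut (S808, F1012). Machine vertices: (56.21,44.20) → (155.17,116.82) → (35.72,77.44) → (158.33,86.88) → (56.21,44.20). Closed: final G1 returns to the first vertex.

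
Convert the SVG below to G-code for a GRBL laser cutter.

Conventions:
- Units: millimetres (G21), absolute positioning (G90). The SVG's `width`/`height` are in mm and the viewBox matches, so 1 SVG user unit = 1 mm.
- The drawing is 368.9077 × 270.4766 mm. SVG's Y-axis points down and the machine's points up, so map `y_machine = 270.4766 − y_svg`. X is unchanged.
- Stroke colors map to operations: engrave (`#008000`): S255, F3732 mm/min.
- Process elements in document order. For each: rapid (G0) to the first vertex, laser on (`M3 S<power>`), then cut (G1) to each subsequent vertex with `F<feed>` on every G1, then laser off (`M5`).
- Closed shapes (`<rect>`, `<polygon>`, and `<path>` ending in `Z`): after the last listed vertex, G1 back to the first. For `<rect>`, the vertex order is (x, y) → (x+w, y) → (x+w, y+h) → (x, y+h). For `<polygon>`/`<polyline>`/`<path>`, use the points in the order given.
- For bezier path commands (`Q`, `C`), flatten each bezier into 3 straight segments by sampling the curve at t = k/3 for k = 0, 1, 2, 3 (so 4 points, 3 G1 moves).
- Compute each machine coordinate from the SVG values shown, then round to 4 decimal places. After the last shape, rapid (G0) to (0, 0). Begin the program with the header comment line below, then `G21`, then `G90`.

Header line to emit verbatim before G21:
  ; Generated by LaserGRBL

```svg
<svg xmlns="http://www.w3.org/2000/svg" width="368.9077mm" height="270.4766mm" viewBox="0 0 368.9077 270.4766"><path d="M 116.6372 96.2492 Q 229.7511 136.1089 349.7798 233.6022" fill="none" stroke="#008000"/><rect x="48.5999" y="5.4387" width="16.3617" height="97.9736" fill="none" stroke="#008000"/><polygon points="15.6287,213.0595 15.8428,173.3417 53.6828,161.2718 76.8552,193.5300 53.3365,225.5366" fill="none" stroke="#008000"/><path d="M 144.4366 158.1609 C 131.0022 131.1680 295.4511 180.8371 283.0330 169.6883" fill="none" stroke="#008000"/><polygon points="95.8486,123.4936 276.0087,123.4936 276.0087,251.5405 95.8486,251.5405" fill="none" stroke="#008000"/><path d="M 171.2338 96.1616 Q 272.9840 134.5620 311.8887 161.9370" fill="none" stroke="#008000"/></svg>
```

; Generated by LaserGRBL
G21
G90
G0 X116.6372 Y174.2274
M3 S255
G1 X192.8148 Y141.2505 F3732
G1 X270.5290 Y95.4662 F3732
G1 X349.7798 Y36.8744 F3732
M5
G0 X48.5999 Y265.0379
M3 S255
G1 X64.9616 Y265.0379 F3732
G1 X64.9616 Y167.0643 F3732
G1 X48.5999 Y167.0643 F3732
G1 X48.5999 Y265.0379 F3732
M5
G0 X15.6287 Y57.4171
M3 S255
G1 X15.8428 Y97.1349 F3732
G1 X53.6828 Y109.2048 F3732
G1 X76.8552 Y76.9466 F3732
G1 X53.3365 Y44.9400 F3732
G1 X15.6287 Y57.4171 F3732
M5
G0 X144.4366 Y112.3157
M3 S255
G1 X177.1577 Y118.8464 F3732
G1 X249.6343 Y104.8203 F3732
G1 X283.0330 Y100.7883 F3732
M5
G0 X95.8486 Y146.9830
M3 S255
G1 X276.0087 Y146.9830 F3732
G1 X276.0087 Y18.9361 F3732
G1 X95.8486 Y18.9361 F3732
G1 X95.8486 Y146.9830 F3732
M5
G0 X171.2338 Y174.3150
M3 S255
G1 X232.0844 Y149.9398 F3732
G1 X278.9694 Y128.0146 F3732
G1 X311.8887 Y108.5396 F3732
M5
G0 X0.0000 Y0.0000

Since the viewBox matches the mm dimensions, user units are millimetres directly. The only transform is the Y-flip y_m = 270.4766 − y_svg.

Shape 1 is a quadratic bezier drawn with `<path>`. Its stroke #008000 means engrave at S255, F3732. After flipping Y the toolpath is (116.6372,174.2274) → (192.8148,141.2505) → (270.5290,95.4662) → (349.7798,36.8744).

Shape 2 is a rectangle drawn with `<rect>`. Its stroke #008000 means engrave at S255, F3732. After flipping Y the toolpath is (48.5999,265.0379) → (64.9616,265.0379) → (64.9616,167.0643) → (48.5999,167.0643) → (48.5999,265.0379), returning to the start.

Shape 3 is a regular polygon drawn with `<polygon>`. Its stroke #008000 means engrave at S255, F3732. After flipping Y the toolpath is (15.6287,57.4171) → (15.8428,97.1349) → (53.6828,109.2048) → (76.8552,76.9466) → (53.3365,44.9400) → (15.6287,57.4171), returning to the start.

Shape 4 is a cubic bezier drawn with `<path>`. Its stroke #008000 means engrave at S255, F3732. After flipping Y the toolpath is (144.4366,112.3157) → (177.1577,118.8464) → (249.6343,104.8203) → (283.0330,100.7883).

Shape 5 is a rectangle drawn with `<polygon>`. Its stroke #008000 means engrave at S255, F3732. After flipping Y the toolpath is (95.8486,146.9830) → (276.0087,146.9830) → (276.0087,18.9361) → (95.8486,18.9361) → (95.8486,146.9830), returning to the start.

Shape 6 is a quadratic bezier drawn with `<path>`. Its stroke #008000 means engrave at S255, F3732. After flipping Y the toolpath is (171.2338,174.3150) → (232.0844,149.9398) → (278.9694,128.0146) → (311.8887,108.5396).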